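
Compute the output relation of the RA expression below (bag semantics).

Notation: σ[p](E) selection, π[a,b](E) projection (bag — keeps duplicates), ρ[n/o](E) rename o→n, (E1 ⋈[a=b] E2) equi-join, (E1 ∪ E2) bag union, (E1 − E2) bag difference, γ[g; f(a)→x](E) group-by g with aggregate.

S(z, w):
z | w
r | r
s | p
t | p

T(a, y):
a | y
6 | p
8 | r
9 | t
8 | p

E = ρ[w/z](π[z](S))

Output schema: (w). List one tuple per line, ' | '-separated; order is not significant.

Per-node cardinality:
  S → 3
  π[z](S) → 3
  ρ[w/z](π[z](S)) → 3

== RESULT ==
w
r
s
t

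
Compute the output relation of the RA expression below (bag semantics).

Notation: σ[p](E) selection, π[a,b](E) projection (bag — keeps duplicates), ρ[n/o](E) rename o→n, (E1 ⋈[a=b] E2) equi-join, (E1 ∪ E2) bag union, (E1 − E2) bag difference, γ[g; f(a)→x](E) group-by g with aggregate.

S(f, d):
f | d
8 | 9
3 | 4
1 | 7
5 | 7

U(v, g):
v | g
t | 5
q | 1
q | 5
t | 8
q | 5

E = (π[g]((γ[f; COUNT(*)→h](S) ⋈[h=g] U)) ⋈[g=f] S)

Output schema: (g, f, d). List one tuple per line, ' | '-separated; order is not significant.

Stepwise |·|:
  S → 4
  γ[f; COUNT(*)→h](S) → 4
  U → 5
  (γ[f; COUNT(*)→h](S) ⋈[h=g] U) → 4
  π[g]((γ[f; COUNT(*)→h](S) ⋈[h=g] U)) → 4
  S → 4
  (π[g]((γ[f; COUNT(*)→h](S) ⋈[h=g] U)) ⋈[g=f] S) → 4

== RESULT ==
g | f | d
1 | 1 | 7
1 | 1 | 7
1 | 1 | 7
1 | 1 | 7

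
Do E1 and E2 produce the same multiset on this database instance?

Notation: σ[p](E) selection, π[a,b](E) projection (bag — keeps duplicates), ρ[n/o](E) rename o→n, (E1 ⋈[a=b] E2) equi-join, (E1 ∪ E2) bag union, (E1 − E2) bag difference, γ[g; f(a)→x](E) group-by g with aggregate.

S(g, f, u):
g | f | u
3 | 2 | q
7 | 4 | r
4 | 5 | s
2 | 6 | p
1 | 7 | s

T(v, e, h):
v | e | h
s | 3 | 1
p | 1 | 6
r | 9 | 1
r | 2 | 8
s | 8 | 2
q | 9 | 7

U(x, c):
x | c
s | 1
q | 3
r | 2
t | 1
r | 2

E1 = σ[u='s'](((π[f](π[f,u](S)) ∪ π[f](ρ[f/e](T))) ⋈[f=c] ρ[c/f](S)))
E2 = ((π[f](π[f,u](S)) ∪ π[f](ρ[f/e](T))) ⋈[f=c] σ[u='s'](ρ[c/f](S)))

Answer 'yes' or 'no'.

E1 row counts bottom-up:
  S → 5
  π[f,u](S) → 5
  π[f](π[f,u](S)) → 5
  T → 6
  ρ[f/e](T) → 6
  π[f](ρ[f/e](T)) → 6
  (π[f](π[f,u](S)) ∪ π[f](ρ[f/e](T))) → 11
  S → 5
  ρ[c/f](S) → 5
  ((π[f](π[f,u](S)) ∪ π[f](ρ[f/e](T))) ⋈[f=c] ρ[c/f](S)) → 6
  σ[u='s'](((π[f](π[f,u](S)) ∪ π[f](ρ[f/e](T))) ⋈[f=c] ρ[c/f](S))) → 2
E2 row counts bottom-up:
  S → 5
  π[f,u](S) → 5
  π[f](π[f,u](S)) → 5
  T → 6
  ρ[f/e](T) → 6
  π[f](ρ[f/e](T)) → 6
  (π[f](π[f,u](S)) ∪ π[f](ρ[f/e](T))) → 11
  S → 5
  ρ[c/f](S) → 5
  σ[u='s'](ρ[c/f](S)) → 2
  ((π[f](π[f,u](S)) ∪ π[f](ρ[f/e](T))) ⋈[f=c] σ[u='s'](ρ[c/f](S))) → 2

E1 and E2 produce the same multiset:
f | g | c | u
5 | 4 | 5 | s
7 | 1 | 7 | s

yes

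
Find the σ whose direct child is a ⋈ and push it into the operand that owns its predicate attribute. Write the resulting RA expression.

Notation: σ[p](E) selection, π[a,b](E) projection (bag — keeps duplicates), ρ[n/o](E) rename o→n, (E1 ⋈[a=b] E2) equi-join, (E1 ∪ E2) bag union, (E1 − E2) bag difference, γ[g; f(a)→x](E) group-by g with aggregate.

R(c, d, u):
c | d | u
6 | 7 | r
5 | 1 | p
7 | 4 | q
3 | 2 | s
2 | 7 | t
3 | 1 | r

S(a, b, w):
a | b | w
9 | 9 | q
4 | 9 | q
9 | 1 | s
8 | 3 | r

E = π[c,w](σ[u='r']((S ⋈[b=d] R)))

σ filters on u, owned by the right side.
E' = π[c,w]((S ⋈[b=d] σ[u='r'](R)))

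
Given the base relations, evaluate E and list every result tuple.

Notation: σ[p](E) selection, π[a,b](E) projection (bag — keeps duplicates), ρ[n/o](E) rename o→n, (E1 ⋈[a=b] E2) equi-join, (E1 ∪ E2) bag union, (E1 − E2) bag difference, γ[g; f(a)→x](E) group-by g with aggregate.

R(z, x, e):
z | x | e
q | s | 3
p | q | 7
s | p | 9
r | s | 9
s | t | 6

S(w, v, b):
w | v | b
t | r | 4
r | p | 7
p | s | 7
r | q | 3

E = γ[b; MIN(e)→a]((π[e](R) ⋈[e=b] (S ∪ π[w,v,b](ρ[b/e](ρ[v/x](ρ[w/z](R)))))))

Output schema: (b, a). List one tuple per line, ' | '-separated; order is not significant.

Subexpression sizes:
  R → 5
  π[e](R) → 5
  S → 4
  R → 5
  ρ[w/z](R) → 5
  ρ[v/x](ρ[w/z](R)) → 5
  ρ[b/e](ρ[v/x](ρ[w/z](R))) → 5
  π[w,v,b](ρ[b/e](ρ[v/x](ρ[w/z](R)))) → 5
  (S ∪ π[w,v,b](ρ[b/e](ρ[v/x](ρ[w/z](R))))) → 9
  (π[e](R) ⋈[e=b] (S ∪ π[w,v,b](ρ[b/e](ρ[v/x](ρ[w/z](R)))))) → 10
  γ[b; MIN(e)→a]((π[e](R) ⋈[e=b] (S ∪ π[w,v,b](ρ[b/e](ρ[v/x](ρ[w/z](R))))))) → 4

== RESULT ==
b | a
3 | 3
6 | 6
7 | 7
9 | 9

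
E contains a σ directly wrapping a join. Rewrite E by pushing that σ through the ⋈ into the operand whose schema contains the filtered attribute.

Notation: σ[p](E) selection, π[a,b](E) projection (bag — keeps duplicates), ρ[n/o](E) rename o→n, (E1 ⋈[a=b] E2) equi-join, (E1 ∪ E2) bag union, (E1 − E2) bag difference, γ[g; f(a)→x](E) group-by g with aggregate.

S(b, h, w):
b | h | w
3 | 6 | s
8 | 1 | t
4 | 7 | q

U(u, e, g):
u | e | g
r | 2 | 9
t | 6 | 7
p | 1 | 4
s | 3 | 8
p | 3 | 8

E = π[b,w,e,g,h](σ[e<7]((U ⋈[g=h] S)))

σ filters on e, owned by the left side.
E' = π[b,w,e,g,h]((σ[e<7](U) ⋈[g=h] S))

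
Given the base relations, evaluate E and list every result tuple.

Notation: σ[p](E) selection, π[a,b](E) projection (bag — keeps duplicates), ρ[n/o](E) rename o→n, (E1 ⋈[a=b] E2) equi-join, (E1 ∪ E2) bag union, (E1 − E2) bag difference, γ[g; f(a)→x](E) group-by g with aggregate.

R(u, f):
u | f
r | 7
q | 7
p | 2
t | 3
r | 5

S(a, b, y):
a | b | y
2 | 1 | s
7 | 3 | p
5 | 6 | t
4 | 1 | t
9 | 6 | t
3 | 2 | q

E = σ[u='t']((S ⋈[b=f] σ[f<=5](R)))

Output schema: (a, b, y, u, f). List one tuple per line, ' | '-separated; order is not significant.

Stepwise |·|:
  S → 6
  R → 5
  σ[f<=5](R) → 3
  (S ⋈[b=f] σ[f<=5](R)) → 2
  σ[u='t']((S ⋈[b=f] σ[f<=5](R))) → 1

== RESULT ==
a | b | y | u | f
7 | 3 | p | t | 3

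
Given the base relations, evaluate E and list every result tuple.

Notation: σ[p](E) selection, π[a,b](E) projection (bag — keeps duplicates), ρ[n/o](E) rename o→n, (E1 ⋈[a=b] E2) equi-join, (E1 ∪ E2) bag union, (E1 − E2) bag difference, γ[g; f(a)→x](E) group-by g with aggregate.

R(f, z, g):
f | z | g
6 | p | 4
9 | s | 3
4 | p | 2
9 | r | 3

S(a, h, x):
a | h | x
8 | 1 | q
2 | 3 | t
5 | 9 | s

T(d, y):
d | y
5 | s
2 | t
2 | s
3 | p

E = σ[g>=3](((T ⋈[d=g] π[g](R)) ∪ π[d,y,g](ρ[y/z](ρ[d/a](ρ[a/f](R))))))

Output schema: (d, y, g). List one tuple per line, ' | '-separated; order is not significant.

Row counts bottom-up:
  T → 4
  R → 4
  π[g](R) → 4
  (T ⋈[d=g] π[g](R)) → 4
  R → 4
  ρ[a/f](R) → 4
  ρ[d/a](ρ[a/f](R)) → 4
  ρ[y/z](ρ[d/a](ρ[a/f](R))) → 4
  π[d,y,g](ρ[y/z](ρ[d/a](ρ[a/f](R)))) → 4
  ((T ⋈[d=g] π[g](R)) ∪ π[d,y,g](ρ[y/z](ρ[d/a](ρ[a/f](R))))) → 8
  σ[g>=3](((T ⋈[d=g] π[g](R)) ∪ π[d,y,g](ρ[y/z](ρ[d/a](ρ[a/f](R)))))) → 5

== RESULT ==
d | y | g
3 | p | 3
3 | p | 3
6 | p | 4
9 | r | 3
9 | s | 3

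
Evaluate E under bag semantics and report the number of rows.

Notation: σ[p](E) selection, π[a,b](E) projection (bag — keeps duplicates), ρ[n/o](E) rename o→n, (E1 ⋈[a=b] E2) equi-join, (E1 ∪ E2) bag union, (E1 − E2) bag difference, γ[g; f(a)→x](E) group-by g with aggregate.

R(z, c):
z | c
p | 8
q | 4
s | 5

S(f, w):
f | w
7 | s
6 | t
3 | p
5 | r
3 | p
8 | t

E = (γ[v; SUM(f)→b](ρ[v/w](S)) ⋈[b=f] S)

Subexpression sizes:
  S → 6
  ρ[v/w](S) → 6
  γ[v; SUM(f)→b](ρ[v/w](S)) → 4
  S → 6
  (γ[v; SUM(f)→b](ρ[v/w](S)) ⋈[b=f] S) → 3

|E| = 3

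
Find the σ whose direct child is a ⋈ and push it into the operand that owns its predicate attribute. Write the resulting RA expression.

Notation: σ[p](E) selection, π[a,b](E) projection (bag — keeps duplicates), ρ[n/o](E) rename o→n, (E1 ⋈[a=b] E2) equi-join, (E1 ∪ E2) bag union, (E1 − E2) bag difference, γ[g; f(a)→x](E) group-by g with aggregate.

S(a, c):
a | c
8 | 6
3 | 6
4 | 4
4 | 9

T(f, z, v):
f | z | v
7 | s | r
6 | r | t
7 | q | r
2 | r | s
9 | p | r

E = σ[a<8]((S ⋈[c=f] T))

σ filters on a, owned by the left side.
E' = (σ[a<8](S) ⋈[c=f] T)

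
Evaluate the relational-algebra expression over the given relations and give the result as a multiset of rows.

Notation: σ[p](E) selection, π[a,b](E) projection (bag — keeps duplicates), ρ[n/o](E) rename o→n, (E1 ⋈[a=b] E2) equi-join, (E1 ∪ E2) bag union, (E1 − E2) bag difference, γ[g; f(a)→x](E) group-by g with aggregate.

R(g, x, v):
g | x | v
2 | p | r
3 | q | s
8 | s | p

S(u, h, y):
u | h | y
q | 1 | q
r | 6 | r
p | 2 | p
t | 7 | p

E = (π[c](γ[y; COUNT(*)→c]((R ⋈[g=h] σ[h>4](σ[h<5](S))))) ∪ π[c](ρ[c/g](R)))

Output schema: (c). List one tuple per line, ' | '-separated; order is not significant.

Subexpression sizes:
  R → 3
  S → 4
  σ[h<5](S) → 2
  σ[h>4](σ[h<5](S)) → 0
  (R ⋈[g=h] σ[h>4](σ[h<5](S))) → 0
  γ[y; COUNT(*)→c]((R ⋈[g=h] σ[h>4](σ[h<5](S)))) → 0
  π[c](γ[y; COUNT(*)→c]((R ⋈[g=h] σ[h>4](σ[h<5](S))))) → 0
  R → 3
  ρ[c/g](R) → 3
  π[c](ρ[c/g](R)) → 3
  (π[c](γ[y; COUNT(*)→c]((R ⋈[g=h] σ[h>4](σ[h<5](S))))) ∪ π[c](ρ[c/g](R))) → 3

== RESULT ==
c
2
3
8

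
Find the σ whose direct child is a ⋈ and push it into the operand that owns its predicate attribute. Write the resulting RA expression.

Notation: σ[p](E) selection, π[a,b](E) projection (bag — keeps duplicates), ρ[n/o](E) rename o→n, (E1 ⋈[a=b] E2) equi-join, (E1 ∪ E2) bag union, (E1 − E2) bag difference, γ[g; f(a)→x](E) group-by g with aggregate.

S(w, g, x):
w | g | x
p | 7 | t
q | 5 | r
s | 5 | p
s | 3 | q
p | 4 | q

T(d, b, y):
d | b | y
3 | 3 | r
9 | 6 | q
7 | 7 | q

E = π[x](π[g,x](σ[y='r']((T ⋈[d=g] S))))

σ filters on y, owned by the left side.
E' = π[x](π[g,x]((σ[y='r'](T) ⋈[d=g] S)))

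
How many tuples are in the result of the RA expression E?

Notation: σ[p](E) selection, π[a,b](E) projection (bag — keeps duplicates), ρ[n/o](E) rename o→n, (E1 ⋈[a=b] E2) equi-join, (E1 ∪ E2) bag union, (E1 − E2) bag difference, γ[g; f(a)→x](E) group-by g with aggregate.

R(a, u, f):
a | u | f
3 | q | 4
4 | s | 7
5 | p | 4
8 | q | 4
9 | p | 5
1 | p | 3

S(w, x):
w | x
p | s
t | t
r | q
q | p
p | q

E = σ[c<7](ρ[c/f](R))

Stepwise |·|:
  R → 6
  ρ[c/f](R) → 6
  σ[c<7](ρ[c/f](R)) → 5

|E| = 5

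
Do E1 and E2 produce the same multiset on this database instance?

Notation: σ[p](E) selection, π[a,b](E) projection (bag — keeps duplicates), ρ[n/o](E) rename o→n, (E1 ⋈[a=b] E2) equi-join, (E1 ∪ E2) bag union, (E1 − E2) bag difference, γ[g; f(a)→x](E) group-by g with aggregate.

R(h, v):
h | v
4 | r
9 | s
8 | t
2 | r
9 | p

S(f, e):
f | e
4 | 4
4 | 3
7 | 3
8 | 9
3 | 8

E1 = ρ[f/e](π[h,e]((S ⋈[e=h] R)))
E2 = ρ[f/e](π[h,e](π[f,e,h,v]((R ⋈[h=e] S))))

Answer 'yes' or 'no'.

E1 subexpression sizes:
  S → 5
  R → 5
  (S ⋈[e=h] R) → 4
  π[h,e]((S ⋈[e=h] R)) → 4
  ρ[f/e](π[h,e]((S ⋈[e=h] R))) → 4
E2 subexpression sizes:
  R → 5
  S → 5
  (R ⋈[h=e] S) → 4
  π[f,e,h,v]((R ⋈[h=e] S)) → 4
  π[h,e](π[f,e,h,v]((R ⋈[h=e] S))) → 4
  ρ[f/e](π[h,e](π[f,e,h,v]((R ⋈[h=e] S)))) → 4

E1 and E2 produce the same multiset:
h | f
4 | 4
8 | 8
9 | 9
9 | 9

yes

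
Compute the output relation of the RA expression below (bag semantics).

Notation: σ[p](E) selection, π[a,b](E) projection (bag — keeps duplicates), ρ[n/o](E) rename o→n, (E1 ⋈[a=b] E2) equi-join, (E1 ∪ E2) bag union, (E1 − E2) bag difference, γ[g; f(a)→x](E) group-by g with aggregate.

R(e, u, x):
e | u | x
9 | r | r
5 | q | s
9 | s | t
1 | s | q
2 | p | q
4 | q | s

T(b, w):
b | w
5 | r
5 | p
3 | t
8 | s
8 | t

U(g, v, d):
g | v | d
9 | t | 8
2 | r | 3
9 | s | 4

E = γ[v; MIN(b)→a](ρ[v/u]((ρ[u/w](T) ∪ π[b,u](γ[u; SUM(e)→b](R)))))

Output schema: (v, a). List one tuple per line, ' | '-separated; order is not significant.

Subexpression sizes:
  T → 5
  ρ[u/w](T) → 5
  R → 6
  γ[u; SUM(e)→b](R) → 4
  π[b,u](γ[u; SUM(e)→b](R)) → 4
  (ρ[u/w](T) ∪ π[b,u](γ[u; SUM(e)→b](R))) → 9
  ρ[v/u]((ρ[u/w](T) ∪ π[b,u](γ[u; SUM(e)→b](R)))) → 9
  γ[v; MIN(b)→a](ρ[v/u]((ρ[u/w](T) ∪ π[b,u](γ[u; SUM(e)→b](R))))) → 5

== RESULT ==
v | a
p | 2
q | 9
r | 5
s | 8
t | 3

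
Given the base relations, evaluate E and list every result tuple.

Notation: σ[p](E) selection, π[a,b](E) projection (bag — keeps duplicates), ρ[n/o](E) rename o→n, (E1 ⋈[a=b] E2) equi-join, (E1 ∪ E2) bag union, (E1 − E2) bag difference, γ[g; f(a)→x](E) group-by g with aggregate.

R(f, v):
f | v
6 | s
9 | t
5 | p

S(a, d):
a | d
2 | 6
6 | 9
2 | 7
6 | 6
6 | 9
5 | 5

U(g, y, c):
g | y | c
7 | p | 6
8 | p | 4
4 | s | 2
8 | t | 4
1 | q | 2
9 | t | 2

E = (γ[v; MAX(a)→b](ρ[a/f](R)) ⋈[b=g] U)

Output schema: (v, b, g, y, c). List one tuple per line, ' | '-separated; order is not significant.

Stepwise |·|:
  R → 3
  ρ[a/f](R) → 3
  γ[v; MAX(a)→b](ρ[a/f](R)) → 3
  U → 6
  (γ[v; MAX(a)→b](ρ[a/f](R)) ⋈[b=g] U) → 1

== RESULT ==
v | b | g | y | c
t | 9 | 9 | t | 2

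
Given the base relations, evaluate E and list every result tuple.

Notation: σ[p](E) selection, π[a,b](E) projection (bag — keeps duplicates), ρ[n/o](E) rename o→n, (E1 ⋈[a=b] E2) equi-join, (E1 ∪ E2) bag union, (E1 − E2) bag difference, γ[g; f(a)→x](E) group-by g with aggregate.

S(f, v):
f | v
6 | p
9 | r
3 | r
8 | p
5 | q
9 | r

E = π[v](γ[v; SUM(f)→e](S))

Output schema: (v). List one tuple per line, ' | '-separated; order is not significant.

Per-node cardinality:
  S → 6
  γ[v; SUM(f)→e](S) → 3
  π[v](γ[v; SUM(f)→e](S)) → 3

== RESULT ==
v
p
q
r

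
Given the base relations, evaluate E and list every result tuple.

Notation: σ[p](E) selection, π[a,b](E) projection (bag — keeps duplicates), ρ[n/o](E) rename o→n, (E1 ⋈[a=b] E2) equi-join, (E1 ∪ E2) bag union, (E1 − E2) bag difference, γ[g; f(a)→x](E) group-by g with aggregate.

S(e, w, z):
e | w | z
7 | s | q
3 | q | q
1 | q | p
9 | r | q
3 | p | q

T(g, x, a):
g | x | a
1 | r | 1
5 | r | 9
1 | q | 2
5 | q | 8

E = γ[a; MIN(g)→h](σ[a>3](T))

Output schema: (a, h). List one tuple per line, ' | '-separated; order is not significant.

Stepwise |·|:
  T → 4
  σ[a>3](T) → 2
  γ[a; MIN(g)→h](σ[a>3](T)) → 2

== RESULT ==
a | h
8 | 5
9 | 5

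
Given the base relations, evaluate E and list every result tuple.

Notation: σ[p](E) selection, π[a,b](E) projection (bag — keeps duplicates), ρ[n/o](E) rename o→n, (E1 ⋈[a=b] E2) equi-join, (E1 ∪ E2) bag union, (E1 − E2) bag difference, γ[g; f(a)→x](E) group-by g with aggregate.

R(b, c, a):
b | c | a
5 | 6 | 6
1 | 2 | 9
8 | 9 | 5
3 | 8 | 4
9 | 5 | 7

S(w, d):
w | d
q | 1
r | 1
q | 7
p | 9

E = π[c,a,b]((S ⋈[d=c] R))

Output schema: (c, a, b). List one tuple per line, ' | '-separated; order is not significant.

Stepwise |·|:
  S → 4
  R → 5
  (S ⋈[d=c] R) → 1
  π[c,a,b]((S ⋈[d=c] R)) → 1

== RESULT ==
c | a | b
9 | 5 | 8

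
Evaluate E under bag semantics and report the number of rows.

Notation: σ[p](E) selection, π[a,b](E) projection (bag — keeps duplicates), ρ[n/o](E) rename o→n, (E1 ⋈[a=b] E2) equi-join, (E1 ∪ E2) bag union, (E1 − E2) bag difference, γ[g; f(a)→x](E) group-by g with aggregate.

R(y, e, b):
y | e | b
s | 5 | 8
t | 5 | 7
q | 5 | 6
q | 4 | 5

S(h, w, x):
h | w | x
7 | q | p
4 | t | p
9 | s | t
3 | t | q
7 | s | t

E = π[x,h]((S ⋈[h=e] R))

Row counts bottom-up:
  S → 5
  R → 4
  (S ⋈[h=e] R) → 1
  π[x,h]((S ⋈[h=e] R)) → 1

|E| = 1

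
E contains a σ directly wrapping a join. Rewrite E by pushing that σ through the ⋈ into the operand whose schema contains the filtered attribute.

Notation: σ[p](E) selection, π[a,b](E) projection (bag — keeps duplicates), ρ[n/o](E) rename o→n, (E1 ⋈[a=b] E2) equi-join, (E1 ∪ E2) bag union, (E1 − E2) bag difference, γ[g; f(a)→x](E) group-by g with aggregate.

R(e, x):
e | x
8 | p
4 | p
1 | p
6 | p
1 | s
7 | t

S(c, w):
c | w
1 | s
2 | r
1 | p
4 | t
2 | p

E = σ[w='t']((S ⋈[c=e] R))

σ filters on w, owned by the left side.
E' = (σ[w='t'](S) ⋈[c=e] R)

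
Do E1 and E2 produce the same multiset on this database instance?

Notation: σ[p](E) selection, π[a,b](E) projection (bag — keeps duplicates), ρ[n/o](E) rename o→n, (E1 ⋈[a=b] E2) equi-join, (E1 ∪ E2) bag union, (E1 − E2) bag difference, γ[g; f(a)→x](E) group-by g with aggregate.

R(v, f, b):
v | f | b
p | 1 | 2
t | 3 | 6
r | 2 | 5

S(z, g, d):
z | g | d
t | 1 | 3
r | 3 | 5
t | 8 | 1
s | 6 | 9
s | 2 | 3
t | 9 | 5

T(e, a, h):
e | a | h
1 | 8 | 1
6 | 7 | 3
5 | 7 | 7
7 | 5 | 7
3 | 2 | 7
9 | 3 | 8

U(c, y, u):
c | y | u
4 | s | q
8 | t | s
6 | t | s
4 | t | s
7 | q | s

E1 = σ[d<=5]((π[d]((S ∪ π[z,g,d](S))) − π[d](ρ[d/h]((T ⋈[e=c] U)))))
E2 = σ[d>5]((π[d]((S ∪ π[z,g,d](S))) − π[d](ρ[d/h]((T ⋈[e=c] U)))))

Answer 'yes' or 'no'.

E1 row counts bottom-up:
  S → 6
  S → 6
  π[z,g,d](S) → 6
  (S ∪ π[z,g,d](S)) → 12
  π[d]((S ∪ π[z,g,d](S))) → 12
  T → 6
  U → 5
  (T ⋈[e=c] U) → 2
  ρ[d/h]((T ⋈[e=c] U)) → 2
  π[d](ρ[d/h]((T ⋈[e=c] U))) → 2
  (π[d]((S ∪ π[z,g,d](S))) − π[d](ρ[d/h]((T ⋈[e=c] U)))) → 11
  σ[d<=5]((π[d]((S ∪ π[z,g,d](S))) − π[d](ρ[d/h]((T ⋈[e=c] U))))) → 9
E2 row counts bottom-up:
  S → 6
  S → 6
  π[z,g,d](S) → 6
  (S ∪ π[z,g,d](S)) → 12
  π[d]((S ∪ π[z,g,d](S))) → 12
  T → 6
  U → 5
  (T ⋈[e=c] U) → 2
  ρ[d/h]((T ⋈[e=c] U)) → 2
  π[d](ρ[d/h]((T ⋈[e=c] U))) → 2
  (π[d]((S ∪ π[z,g,d](S))) − π[d](ρ[d/h]((T ⋈[e=c] U)))) → 11
  σ[d>5]((π[d]((S ∪ π[z,g,d](S))) − π[d](ρ[d/h]((T ⋈[e=c] U))))) → 2

E1 result:
d
1
1
3
3
3
5
5
5
5
E2 result:
d
9
9
Witness: (1,) appears 2× in E1 but 0× in E2.

no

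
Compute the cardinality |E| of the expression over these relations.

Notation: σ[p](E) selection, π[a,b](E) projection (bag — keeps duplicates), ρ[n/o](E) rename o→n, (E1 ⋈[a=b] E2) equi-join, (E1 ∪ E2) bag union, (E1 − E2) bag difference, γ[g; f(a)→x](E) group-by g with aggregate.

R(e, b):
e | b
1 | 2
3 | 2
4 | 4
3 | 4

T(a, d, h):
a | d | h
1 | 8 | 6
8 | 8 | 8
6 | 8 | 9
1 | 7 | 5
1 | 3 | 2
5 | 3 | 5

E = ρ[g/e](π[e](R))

Row counts bottom-up:
  R → 4
  π[e](R) → 4
  ρ[g/e](π[e](R)) → 4

|E| = 4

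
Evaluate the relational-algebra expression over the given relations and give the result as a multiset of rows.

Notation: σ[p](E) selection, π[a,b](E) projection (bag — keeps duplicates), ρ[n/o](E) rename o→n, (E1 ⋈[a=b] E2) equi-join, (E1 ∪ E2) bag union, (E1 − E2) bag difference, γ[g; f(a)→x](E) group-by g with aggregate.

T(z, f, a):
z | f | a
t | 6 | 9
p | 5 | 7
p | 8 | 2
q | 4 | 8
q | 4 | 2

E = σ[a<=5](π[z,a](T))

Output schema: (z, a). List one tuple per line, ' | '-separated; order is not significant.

Row counts bottom-up:
  T → 5
  π[z,a](T) → 5
  σ[a<=5](π[z,a](T)) → 2

== RESULT ==
z | a
p | 2
q | 2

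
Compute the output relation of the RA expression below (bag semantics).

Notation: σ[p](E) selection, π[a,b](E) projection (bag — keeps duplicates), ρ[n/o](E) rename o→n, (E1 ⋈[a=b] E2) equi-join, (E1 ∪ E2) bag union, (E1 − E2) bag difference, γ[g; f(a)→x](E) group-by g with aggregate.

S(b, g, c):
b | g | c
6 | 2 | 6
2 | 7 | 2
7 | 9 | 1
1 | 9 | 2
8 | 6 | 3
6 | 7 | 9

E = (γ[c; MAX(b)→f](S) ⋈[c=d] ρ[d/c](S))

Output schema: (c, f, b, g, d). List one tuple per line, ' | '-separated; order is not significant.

Subexpression sizes:
  S → 6
  γ[c; MAX(b)→f](S) → 5
  S → 6
  ρ[d/c](S) → 6
  (γ[c; MAX(b)→f](S) ⋈[c=d] ρ[d/c](S)) → 6

== RESULT ==
c | f | b | g | d
1 | 7 | 7 | 9 | 1
2 | 2 | 1 | 9 | 2
2 | 2 | 2 | 7 | 2
3 | 8 | 8 | 6 | 3
6 | 6 | 6 | 2 | 6
9 | 6 | 6 | 7 | 9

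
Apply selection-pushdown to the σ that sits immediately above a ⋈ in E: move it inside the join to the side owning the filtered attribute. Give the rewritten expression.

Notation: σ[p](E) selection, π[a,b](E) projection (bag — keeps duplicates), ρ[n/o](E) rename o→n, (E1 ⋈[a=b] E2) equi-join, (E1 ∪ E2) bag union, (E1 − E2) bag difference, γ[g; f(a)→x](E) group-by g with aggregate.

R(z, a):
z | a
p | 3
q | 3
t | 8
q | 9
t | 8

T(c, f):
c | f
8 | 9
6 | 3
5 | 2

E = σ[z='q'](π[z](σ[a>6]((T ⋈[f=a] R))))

σ filters on a, owned by the right side.
E' = σ[z='q'](π[z]((T ⋈[f=a] σ[a>6](R))))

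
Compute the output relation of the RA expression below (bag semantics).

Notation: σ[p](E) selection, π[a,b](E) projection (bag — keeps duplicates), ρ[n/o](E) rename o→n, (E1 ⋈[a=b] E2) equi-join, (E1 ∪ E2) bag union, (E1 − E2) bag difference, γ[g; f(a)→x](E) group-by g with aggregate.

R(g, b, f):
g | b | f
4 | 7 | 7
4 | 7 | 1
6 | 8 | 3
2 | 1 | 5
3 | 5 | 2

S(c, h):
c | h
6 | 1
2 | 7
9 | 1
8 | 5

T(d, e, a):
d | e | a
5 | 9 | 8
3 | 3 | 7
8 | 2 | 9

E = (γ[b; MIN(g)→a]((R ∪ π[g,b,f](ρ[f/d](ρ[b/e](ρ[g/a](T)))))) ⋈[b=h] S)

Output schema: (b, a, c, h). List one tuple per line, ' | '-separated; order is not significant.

Stepwise |·|:
  R → 5
  T → 3
  ρ[g/a](T) → 3
  ρ[b/e](ρ[g/a](T)) → 3
  ρ[f/d](ρ[b/e](ρ[g/a](T))) → 3
  π[g,b,f](ρ[f/d](ρ[b/e](ρ[g/a](T)))) → 3
  (R ∪ π[g,b,f](ρ[f/d](ρ[b/e](ρ[g/a](T))))) → 8
  γ[b; MIN(g)→a]((R ∪ π[g,b,f](ρ[f/d](ρ[b/e](ρ[g/a](T)))))) → 7
  S → 4
  (γ[b; MIN(g)→a]((R ∪ π[g,b,f](ρ[f/d](ρ[b/e](ρ[g/a](T)))))) ⋈[b=h] S) → 4

== RESULT ==
b | a | c | h
1 | 2 | 6 | 1
1 | 2 | 9 | 1
5 | 3 | 8 | 5
7 | 4 | 2 | 7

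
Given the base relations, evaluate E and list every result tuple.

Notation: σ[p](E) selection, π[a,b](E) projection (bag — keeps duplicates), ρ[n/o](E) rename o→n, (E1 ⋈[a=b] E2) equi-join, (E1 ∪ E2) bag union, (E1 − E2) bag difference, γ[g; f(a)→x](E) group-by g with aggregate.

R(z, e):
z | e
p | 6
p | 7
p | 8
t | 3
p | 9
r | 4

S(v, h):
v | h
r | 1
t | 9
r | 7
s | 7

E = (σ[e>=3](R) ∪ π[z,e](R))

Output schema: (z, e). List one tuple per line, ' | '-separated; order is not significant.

Row counts bottom-up:
  R → 6
  σ[e>=3](R) → 6
  R → 6
  π[z,e](R) → 6
  (σ[e>=3](R) ∪ π[z,e](R)) → 12

== RESULT ==
z | e
p | 6
p | 6
p | 7
p | 7
p | 8
p | 8
p | 9
p | 9
r | 4
r | 4
t | 3
t | 3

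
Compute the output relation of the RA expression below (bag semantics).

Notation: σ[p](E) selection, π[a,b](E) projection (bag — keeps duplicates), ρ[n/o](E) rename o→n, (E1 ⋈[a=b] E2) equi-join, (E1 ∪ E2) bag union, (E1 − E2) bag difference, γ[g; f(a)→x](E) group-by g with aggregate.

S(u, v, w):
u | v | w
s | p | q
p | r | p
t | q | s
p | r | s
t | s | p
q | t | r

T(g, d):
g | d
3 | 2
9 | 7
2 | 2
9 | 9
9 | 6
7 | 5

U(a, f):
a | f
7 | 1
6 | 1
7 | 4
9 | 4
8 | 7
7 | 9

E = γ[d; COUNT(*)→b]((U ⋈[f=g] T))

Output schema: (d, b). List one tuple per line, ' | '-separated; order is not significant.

Per-node cardinality:
  U → 6
  T → 6
  (U ⋈[f=g] T) → 4
  γ[d; COUNT(*)→b]((U ⋈[f=g] T)) → 4

== RESULT ==
d | b
5 | 1
6 | 1
7 | 1
9 | 1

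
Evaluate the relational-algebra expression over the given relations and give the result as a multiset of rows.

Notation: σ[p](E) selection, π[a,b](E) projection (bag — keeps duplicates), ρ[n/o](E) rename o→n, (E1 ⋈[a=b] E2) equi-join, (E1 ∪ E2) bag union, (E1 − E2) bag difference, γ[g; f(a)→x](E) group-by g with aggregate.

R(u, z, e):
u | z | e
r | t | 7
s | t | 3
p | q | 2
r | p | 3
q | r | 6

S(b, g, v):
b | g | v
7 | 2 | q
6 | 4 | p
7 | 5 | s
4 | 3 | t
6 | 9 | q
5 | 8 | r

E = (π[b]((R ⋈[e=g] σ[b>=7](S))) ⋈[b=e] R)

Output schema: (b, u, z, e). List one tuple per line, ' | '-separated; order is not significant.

Row counts bottom-up:
  R → 5
  S → 6
  σ[b>=7](S) → 2
  (R ⋈[e=g] σ[b>=7](S)) → 1
  π[b]((R ⋈[e=g] σ[b>=7](S))) → 1
  R → 5
  (π[b]((R ⋈[e=g] σ[b>=7](S))) ⋈[b=e] R) → 1

== RESULT ==
b | u | z | e
7 | r | t | 7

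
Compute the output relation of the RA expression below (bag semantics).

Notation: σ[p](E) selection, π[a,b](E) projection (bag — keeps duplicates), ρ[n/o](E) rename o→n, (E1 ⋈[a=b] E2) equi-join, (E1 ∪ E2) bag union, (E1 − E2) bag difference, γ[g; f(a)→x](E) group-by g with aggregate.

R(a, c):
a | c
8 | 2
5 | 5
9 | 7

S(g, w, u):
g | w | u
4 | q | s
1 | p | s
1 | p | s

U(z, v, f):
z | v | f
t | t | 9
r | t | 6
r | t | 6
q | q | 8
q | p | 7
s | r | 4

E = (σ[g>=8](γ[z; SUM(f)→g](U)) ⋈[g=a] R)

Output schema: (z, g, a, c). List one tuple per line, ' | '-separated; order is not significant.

Stepwise |·|:
  U → 6
  γ[z; SUM(f)→g](U) → 4
  σ[g>=8](γ[z; SUM(f)→g](U)) → 3
  R → 3
  (σ[g>=8](γ[z; SUM(f)→g](U)) ⋈[g=a] R) → 1

== RESULT ==
z | g | a | c
t | 9 | 9 | 7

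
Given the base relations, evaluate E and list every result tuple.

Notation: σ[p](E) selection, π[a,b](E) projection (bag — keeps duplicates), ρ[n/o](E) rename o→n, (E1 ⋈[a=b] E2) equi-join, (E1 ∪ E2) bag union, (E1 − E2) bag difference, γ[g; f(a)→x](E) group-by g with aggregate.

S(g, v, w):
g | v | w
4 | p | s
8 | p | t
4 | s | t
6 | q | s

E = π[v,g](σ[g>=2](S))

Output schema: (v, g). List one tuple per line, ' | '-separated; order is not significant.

Row counts bottom-up:
  S → 4
  σ[g>=2](S) → 4
  π[v,g](σ[g>=2](S)) → 4

== RESULT ==
v | g
p | 4
p | 8
q | 6
s | 4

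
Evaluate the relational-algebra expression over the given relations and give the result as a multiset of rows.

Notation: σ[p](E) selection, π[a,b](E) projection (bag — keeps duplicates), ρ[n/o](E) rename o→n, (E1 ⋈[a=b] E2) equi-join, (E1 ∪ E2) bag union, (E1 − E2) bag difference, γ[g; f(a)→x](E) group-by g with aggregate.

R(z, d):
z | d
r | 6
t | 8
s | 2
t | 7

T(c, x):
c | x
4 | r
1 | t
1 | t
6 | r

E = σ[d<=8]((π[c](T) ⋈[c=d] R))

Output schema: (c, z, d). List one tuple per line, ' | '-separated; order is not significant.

Row counts bottom-up:
  T → 4
  π[c](T) → 4
  R → 4
  (π[c](T) ⋈[c=d] R) → 1
  σ[d<=8]((π[c](T) ⋈[c=d] R)) → 1

== RESULT ==
c | z | d
6 | r | 6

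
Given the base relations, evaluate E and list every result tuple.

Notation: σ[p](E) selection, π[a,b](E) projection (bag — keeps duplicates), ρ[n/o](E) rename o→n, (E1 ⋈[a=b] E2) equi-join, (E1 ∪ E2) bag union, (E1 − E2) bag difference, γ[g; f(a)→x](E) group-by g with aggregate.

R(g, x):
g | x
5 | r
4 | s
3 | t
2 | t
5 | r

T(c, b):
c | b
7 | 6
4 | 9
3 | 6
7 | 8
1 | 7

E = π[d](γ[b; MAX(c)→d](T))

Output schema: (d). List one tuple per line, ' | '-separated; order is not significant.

Stepwise |·|:
  T → 5
  γ[b; MAX(c)→d](T) → 4
  π[d](γ[b; MAX(c)→d](T)) → 4

== RESULT ==
d
1
4
7
7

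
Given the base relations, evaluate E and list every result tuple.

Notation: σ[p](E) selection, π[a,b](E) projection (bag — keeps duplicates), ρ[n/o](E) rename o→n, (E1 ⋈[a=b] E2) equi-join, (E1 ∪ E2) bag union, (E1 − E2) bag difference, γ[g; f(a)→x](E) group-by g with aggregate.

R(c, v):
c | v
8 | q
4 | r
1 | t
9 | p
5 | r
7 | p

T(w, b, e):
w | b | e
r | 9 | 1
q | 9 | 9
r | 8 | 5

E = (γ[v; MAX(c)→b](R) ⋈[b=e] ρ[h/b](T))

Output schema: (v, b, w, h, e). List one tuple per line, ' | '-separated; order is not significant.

Row counts bottom-up:
  R → 6
  γ[v; MAX(c)→b](R) → 4
  T → 3
  ρ[h/b](T) → 3
  (γ[v; MAX(c)→b](R) ⋈[b=e] ρ[h/b](T)) → 3

== RESULT ==
v | b | w | h | e
p | 9 | q | 9 | 9
r | 5 | r | 8 | 5
t | 1 | r | 9 | 1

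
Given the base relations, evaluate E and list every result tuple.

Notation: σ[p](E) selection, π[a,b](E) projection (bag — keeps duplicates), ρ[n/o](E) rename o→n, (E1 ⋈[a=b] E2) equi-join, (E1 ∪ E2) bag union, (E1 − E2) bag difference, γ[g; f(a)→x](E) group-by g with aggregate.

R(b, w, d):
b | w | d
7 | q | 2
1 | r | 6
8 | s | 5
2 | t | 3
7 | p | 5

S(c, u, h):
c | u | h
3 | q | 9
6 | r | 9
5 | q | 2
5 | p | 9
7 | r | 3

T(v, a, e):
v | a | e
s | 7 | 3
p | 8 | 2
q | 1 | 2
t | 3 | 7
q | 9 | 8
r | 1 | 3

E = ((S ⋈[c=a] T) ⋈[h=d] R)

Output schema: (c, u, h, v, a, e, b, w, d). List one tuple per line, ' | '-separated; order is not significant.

Stepwise |·|:
  S → 5
  T → 6
  (S ⋈[c=a] T) → 2
  R → 5
  ((S ⋈[c=a] T) ⋈[h=d] R) → 1

== RESULT ==
c | u | h | v | a | e | b | w | d
7 | r | 3 | s | 7 | 3 | 2 | t | 3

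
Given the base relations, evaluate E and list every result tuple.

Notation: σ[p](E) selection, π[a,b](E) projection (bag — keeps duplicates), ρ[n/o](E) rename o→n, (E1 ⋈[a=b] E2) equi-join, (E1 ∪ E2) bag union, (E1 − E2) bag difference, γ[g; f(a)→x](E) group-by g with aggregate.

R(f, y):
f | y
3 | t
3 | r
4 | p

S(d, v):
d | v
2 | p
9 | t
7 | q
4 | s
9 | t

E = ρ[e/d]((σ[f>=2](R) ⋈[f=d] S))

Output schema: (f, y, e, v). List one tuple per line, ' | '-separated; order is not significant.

Subexpression sizes:
  R → 3
  σ[f>=2](R) → 3
  S → 5
  (σ[f>=2](R) ⋈[f=d] S) → 1
  ρ[e/d]((σ[f>=2](R) ⋈[f=d] S)) → 1

== RESULT ==
f | y | e | v
4 | p | 4 | s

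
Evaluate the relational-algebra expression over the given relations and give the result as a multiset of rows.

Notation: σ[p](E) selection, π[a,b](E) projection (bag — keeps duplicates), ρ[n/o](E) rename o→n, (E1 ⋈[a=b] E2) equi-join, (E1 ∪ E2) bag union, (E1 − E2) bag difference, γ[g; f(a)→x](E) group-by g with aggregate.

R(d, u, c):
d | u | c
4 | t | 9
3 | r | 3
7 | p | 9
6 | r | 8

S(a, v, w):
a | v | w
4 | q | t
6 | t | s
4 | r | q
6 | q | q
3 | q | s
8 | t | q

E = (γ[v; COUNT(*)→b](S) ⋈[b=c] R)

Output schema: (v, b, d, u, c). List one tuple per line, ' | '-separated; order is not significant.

Subexpression sizes:
  S → 6
  γ[v; COUNT(*)→b](S) → 3
  R → 4
  (γ[v; COUNT(*)→b](S) ⋈[b=c] R) → 1

== RESULT ==
v | b | d | u | c
q | 3 | 3 | r | 3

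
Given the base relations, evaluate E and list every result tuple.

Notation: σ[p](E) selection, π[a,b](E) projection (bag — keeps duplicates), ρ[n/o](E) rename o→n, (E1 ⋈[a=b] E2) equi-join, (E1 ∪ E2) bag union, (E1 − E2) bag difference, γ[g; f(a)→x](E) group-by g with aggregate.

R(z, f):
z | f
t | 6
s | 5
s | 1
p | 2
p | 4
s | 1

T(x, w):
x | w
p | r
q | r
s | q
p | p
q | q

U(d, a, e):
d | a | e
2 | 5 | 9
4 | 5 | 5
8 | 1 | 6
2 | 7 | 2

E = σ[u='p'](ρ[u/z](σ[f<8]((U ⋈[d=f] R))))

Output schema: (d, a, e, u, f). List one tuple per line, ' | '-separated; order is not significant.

Stepwise |·|:
  U → 4
  R → 6
  (U ⋈[d=f] R) → 3
  σ[f<8]((U ⋈[d=f] R)) → 3
  ρ[u/z](σ[f<8]((U ⋈[d=f] R))) → 3
  σ[u='p'](ρ[u/z](σ[f<8]((U ⋈[d=f] R)))) → 3

== RESULT ==
d | a | e | u | f
2 | 5 | 9 | p | 2
2 | 7 | 2 | p | 2
4 | 5 | 5 | p | 4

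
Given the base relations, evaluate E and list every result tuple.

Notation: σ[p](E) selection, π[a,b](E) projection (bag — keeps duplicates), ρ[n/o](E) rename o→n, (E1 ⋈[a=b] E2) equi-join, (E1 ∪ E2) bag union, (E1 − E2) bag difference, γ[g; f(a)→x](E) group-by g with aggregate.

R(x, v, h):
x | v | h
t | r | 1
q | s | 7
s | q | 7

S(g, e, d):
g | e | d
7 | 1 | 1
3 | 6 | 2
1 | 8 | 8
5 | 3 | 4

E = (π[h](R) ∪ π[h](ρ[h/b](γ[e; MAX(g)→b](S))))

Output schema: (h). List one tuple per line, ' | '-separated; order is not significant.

Per-node cardinality:
  R → 3
  π[h](R) → 3
  S → 4
  γ[e; MAX(g)→b](S) → 4
  ρ[h/b](γ[e; MAX(g)→b](S)) → 4
  π[h](ρ[h/b](γ[e; MAX(g)→b](S))) → 4
  (π[h](R) ∪ π[h](ρ[h/b](γ[e; MAX(g)→b](S)))) → 7

== RESULT ==
h
1
1
3
5
7
7
7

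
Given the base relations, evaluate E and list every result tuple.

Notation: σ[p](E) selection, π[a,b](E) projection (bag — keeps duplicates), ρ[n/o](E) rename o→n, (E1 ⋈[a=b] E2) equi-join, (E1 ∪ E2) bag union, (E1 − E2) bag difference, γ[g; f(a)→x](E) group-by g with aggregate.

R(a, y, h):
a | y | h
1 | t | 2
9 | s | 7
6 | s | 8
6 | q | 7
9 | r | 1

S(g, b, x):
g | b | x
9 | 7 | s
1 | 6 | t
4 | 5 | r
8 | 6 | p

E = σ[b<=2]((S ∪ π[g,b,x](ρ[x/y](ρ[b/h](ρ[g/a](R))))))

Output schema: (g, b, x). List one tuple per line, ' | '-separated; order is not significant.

Row counts bottom-up:
  S → 4
  R → 5
  ρ[g/a](R) → 5
  ρ[b/h](ρ[g/a](R)) → 5
  ρ[x/y](ρ[b/h](ρ[g/a](R))) → 5
  π[g,b,x](ρ[x/y](ρ[b/h](ρ[g/a](R)))) → 5
  (S ∪ π[g,b,x](ρ[x/y](ρ[b/h](ρ[g/a](R))))) → 9
  σ[b<=2]((S ∪ π[g,b,x](ρ[x/y](ρ[b/h](ρ[g/a](R)))))) → 2

== RESULT ==
g | b | x
1 | 2 | t
9 | 1 | r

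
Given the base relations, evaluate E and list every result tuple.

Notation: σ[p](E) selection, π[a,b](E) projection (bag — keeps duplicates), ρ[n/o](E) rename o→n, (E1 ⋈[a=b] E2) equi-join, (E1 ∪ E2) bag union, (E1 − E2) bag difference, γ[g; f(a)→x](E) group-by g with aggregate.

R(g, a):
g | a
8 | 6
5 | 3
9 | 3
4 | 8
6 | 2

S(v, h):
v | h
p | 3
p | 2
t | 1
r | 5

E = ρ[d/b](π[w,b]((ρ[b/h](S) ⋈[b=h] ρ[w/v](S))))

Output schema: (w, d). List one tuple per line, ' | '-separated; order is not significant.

Stepwise |·|:
  S → 4
  ρ[b/h](S) → 4
  S → 4
  ρ[w/v](S) → 4
  (ρ[b/h](S) ⋈[b=h] ρ[w/v](S)) → 4
  π[w,b]((ρ[b/h](S) ⋈[b=h] ρ[w/v](S))) → 4
  ρ[d/b](π[w,b]((ρ[b/h](S) ⋈[b=h] ρ[w/v](S)))) → 4

== RESULT ==
w | d
p | 2
p | 3
r | 5
t | 1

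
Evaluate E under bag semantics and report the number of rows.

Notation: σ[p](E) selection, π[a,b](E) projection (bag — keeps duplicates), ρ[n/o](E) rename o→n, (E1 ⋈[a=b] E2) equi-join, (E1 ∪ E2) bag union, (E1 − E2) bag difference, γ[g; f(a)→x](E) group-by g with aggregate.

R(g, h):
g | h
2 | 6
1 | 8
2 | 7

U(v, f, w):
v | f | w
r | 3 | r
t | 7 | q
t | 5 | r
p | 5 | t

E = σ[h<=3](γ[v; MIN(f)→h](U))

Per-node cardinality:
  U → 4
  γ[v; MIN(f)→h](U) → 3
  σ[h<=3](γ[v; MIN(f)→h](U)) → 1

|E| = 1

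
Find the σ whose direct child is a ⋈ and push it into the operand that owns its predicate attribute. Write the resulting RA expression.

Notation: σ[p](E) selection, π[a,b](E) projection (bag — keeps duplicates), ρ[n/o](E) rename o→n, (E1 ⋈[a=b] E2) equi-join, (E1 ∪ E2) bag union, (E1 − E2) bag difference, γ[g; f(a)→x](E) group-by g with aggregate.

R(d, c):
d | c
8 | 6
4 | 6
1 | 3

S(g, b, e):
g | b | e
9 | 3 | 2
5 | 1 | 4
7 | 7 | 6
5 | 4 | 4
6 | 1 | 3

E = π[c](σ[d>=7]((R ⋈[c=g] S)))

σ filters on d, owned by the left side.
E' = π[c]((σ[d>=7](R) ⋈[c=g] S))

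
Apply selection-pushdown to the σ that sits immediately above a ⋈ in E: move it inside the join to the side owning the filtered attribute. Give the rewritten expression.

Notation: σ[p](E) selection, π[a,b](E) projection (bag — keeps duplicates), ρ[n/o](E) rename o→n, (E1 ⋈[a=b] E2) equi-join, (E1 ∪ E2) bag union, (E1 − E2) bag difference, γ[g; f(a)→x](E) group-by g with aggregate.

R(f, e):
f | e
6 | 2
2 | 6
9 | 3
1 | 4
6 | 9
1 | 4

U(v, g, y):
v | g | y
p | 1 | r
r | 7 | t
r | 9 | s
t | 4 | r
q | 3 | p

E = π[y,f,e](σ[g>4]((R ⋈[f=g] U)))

σ filters on g, owned by the right side.
E' = π[y,f,e]((R ⋈[f=g] σ[g>4](U)))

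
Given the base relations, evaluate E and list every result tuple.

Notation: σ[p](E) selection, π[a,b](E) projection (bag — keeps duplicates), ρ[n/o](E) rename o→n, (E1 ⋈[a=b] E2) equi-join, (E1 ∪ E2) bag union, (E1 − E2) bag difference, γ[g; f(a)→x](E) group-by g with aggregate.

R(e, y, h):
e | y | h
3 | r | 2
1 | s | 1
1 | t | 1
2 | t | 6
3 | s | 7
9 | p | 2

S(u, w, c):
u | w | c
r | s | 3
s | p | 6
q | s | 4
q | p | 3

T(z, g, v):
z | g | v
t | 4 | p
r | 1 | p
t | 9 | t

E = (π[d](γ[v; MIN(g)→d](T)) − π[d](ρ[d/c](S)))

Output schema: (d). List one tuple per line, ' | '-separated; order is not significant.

Subexpression sizes:
  T → 3
  γ[v; MIN(g)→d](T) → 2
  π[d](γ[v; MIN(g)→d](T)) → 2
  S → 4
  ρ[d/c](S) → 4
  π[d](ρ[d/c](S)) → 4
  (π[d](γ[v; MIN(g)→d](T)) − π[d](ρ[d/c](S))) → 2

== RESULT ==
d
1
9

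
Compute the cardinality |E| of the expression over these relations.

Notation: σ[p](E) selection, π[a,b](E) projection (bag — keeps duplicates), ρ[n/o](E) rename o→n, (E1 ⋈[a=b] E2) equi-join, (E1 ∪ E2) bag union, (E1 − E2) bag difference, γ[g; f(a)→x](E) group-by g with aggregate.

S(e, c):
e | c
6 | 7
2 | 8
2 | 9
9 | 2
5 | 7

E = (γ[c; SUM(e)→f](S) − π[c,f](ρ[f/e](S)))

Per-node cardinality:
  S → 5
  γ[c; SUM(e)→f](S) → 4
  S → 5
  ρ[f/e](S) → 5
  π[c,f](ρ[f/e](S)) → 5
  (γ[c; SUM(e)→f](S) − π[c,f](ρ[f/e](S))) → 1

|E| = 1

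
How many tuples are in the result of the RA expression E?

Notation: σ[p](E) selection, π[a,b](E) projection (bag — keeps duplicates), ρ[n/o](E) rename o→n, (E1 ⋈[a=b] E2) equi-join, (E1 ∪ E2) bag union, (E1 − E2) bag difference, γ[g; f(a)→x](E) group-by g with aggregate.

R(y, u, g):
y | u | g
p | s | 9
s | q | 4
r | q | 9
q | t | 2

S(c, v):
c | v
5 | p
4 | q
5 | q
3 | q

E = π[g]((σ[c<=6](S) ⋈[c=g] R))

Subexpression sizes:
  S → 4
  σ[c<=6](S) → 4
  R → 4
  (σ[c<=6](S) ⋈[c=g] R) → 1
  π[g]((σ[c<=6](S) ⋈[c=g] R)) → 1

|E| = 1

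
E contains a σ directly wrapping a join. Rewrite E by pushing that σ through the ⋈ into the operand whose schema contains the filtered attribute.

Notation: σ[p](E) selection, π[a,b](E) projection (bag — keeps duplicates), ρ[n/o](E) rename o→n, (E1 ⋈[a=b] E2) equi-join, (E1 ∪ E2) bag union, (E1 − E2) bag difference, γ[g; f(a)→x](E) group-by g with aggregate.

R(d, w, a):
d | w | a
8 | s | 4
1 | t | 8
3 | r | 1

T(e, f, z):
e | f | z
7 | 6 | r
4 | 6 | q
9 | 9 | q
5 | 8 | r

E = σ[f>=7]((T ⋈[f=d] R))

σ filters on f, owned by the left side.
E' = (σ[f>=7](T) ⋈[f=d] R)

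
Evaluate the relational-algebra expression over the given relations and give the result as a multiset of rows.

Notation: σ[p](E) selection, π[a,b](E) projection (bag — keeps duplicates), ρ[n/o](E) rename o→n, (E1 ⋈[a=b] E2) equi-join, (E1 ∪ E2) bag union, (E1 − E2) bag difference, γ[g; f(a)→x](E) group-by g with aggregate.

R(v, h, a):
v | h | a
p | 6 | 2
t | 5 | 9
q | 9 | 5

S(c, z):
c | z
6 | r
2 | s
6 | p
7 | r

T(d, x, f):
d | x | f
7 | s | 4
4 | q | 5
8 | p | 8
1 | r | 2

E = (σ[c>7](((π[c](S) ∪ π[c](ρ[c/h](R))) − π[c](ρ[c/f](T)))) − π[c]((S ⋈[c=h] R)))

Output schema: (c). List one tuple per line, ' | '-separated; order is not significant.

Row counts bottom-up:
  S → 4
  π[c](S) → 4
  R → 3
  ρ[c/h](R) → 3
  π[c](ρ[c/h](R)) → 3
  (π[c](S) ∪ π[c](ρ[c/h](R))) → 7
  T → 4
  ρ[c/f](T) → 4
  π[c](ρ[c/f](T)) → 4
  ((π[c](S) ∪ π[c](ρ[c/h](R))) − π[c](ρ[c/f](T))) → 5
  σ[c>7](((π[c](S) ∪ π[c](ρ[c/h](R))) − π[c](ρ[c/f](T)))) → 1
  S → 4
  R → 3
  (S ⋈[c=h] R) → 2
  π[c]((S ⋈[c=h] R)) → 2
  (σ[c>7](((π[c](S) ∪ π[c](ρ[c/h](R))) − π[c](ρ[c/f](T)))) − π[c]((S ⋈[c=h] R))) → 1

== RESULT ==
c
9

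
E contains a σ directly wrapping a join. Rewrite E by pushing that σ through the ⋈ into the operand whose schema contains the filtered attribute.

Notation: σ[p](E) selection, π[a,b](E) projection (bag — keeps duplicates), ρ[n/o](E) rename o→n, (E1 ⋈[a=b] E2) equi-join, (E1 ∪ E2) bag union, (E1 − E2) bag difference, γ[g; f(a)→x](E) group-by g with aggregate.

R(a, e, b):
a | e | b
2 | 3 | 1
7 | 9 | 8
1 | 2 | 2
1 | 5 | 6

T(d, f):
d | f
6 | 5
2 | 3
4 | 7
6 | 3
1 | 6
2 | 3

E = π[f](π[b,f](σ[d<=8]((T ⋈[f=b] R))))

σ filters on d, owned by the left side.
E' = π[f](π[b,f]((σ[d<=8](T) ⋈[f=b] R)))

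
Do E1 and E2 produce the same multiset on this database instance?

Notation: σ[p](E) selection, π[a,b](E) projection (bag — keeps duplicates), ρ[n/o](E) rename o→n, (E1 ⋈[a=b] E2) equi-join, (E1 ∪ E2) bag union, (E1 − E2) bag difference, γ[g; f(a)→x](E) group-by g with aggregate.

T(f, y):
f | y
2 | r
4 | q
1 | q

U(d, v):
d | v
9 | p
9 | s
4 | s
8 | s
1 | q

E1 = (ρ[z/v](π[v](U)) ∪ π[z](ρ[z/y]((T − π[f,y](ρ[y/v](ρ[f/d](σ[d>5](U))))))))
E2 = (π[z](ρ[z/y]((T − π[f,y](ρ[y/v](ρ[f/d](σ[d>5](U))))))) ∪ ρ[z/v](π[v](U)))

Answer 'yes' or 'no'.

E1 row counts bottom-up:
  U → 5
  π[v](U) → 5
  ρ[z/v](π[v](U)) → 5
  T → 3
  U → 5
  σ[d>5](U) → 3
  ρ[f/d](σ[d>5](U)) → 3
  ρ[y/v](ρ[f/d](σ[d>5](U))) → 3
  π[f,y](ρ[y/v](ρ[f/d](σ[d>5](U)))) → 3
  (T − π[f,y](ρ[y/v](ρ[f/d](σ[d>5](U))))) → 3
  ρ[z/y]((T − π[f,y](ρ[y/v](ρ[f/d](σ[d>5](U)))))) → 3
  π[z](ρ[z/y]((T − π[f,y](ρ[y/v](ρ[f/d](σ[d>5](U))))))) → 3
  (ρ[z/v](π[v](U)) ∪ π[z](ρ[z/y]((T − π[f,y](ρ[y/v](ρ[f/d](σ[d>5](U)))))))) → 8
E2 row counts bottom-up:
  T → 3
  U → 5
  σ[d>5](U) → 3
  ρ[f/d](σ[d>5](U)) → 3
  ρ[y/v](ρ[f/d](σ[d>5](U))) → 3
  π[f,y](ρ[y/v](ρ[f/d](σ[d>5](U)))) → 3
  (T − π[f,y](ρ[y/v](ρ[f/d](σ[d>5](U))))) → 3
  ρ[z/y]((T − π[f,y](ρ[y/v](ρ[f/d](σ[d>5](U)))))) → 3
  π[z](ρ[z/y]((T − π[f,y](ρ[y/v](ρ[f/d](σ[d>5](U))))))) → 3
  U → 5
  π[v](U) → 5
  ρ[z/v](π[v](U)) → 5
  (π[z](ρ[z/y]((T − π[f,y](ρ[y/v](ρ[f/d](σ[d>5](U))))))) ∪ ρ[z/v](π[v](U))) → 8

E1 and E2 produce the same multiset:
z
p
q
q
q
r
s
s
s

yes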